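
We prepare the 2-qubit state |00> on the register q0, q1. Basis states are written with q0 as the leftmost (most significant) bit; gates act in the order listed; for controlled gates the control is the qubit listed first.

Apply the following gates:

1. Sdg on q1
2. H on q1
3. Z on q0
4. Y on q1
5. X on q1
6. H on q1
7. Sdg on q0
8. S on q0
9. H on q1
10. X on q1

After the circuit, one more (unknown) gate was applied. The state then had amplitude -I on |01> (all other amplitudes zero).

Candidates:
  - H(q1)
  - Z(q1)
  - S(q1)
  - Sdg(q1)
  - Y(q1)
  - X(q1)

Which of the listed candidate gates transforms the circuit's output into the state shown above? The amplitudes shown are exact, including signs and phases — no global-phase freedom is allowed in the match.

The applied gate was H(q1). Key observation: the block from step 5 through step 10 cancels to the identity and can be dropped.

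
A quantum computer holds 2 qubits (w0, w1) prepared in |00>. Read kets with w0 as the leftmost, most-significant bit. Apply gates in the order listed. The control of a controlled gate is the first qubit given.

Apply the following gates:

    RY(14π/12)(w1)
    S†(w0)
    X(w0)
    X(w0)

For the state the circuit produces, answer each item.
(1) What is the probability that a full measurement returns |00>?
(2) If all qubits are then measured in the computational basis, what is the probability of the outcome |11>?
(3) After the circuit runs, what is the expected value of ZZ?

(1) A full measurement returns |00> with probability 1/2 - sqrt(3)/4. Key observation: steps 3-4 multiply out to the identity, so the circuit reduces to the remaining gates.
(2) Outcome |11> occurs with probability 0.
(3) The observable ZZ averages to -sqrt(3)/2.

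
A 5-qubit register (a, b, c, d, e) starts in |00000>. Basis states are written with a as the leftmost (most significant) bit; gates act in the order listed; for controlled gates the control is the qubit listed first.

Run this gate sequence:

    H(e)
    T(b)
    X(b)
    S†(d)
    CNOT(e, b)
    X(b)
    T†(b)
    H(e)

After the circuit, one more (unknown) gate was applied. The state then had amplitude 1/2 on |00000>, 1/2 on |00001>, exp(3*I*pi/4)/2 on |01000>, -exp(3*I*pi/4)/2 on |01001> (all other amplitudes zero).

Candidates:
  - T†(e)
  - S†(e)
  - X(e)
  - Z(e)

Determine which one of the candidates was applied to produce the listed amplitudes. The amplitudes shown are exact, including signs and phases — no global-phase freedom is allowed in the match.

It was X(e) that produced the state shown.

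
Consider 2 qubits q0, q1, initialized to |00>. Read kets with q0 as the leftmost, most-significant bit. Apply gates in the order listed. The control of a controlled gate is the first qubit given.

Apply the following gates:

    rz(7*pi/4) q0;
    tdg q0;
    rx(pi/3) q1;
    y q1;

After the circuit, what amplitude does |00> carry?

The final state's coefficient on |00> equals exp(I*pi/8)/2.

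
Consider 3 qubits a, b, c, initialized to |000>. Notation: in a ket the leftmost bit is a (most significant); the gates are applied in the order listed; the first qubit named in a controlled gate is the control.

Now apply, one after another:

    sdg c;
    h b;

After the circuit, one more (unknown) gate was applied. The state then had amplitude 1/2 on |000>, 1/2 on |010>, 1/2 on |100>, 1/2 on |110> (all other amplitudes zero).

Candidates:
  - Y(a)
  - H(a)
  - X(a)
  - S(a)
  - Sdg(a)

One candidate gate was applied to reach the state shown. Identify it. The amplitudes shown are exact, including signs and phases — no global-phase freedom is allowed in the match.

The applied gate was H(a).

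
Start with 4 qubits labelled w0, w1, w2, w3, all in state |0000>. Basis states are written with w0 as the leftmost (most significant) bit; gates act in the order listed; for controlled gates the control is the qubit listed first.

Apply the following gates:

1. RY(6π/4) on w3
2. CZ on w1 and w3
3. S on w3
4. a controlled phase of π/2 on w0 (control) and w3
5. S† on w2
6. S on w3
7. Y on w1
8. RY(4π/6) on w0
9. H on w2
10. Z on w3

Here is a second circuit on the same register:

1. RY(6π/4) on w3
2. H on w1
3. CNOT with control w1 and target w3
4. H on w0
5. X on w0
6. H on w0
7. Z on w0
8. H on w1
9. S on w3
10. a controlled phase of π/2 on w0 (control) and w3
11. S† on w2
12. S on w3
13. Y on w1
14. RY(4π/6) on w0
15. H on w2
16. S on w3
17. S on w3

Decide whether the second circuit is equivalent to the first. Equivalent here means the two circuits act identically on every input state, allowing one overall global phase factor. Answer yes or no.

No: there is an input state on which the two circuits produce genuinely different outputs (not merely differing by a phase).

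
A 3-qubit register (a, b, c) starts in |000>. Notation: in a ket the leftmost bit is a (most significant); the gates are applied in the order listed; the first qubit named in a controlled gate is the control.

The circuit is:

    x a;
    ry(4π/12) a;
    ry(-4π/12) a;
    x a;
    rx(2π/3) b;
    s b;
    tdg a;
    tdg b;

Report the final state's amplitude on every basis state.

The final amplitudes are 1/2 on |000>, -sqrt(3)*exp(3*I*pi/4)/2 on |010>, and 0 on every other basis state. Key observation: gates 1-4 undo each other exactly, leaving only the rest of the circuit to track.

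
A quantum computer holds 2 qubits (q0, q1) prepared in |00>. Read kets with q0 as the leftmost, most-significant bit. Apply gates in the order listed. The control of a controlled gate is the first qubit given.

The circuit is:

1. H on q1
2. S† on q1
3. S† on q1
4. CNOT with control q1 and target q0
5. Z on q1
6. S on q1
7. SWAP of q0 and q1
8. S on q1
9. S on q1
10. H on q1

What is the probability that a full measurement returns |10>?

A full measurement returns |10> with probability 1/4.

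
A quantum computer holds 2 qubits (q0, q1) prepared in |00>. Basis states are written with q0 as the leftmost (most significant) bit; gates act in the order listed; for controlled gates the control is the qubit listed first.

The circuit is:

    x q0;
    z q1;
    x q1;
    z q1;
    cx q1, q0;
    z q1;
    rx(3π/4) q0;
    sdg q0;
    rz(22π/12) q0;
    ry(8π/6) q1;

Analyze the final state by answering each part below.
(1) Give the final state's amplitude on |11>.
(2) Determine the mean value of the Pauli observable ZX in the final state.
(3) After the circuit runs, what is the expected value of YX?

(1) The final state's coefficient on |11> equals sqrt(sqrt(2) + 2)*exp(11*I*pi/12)/4.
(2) The observable ZX averages to -sqrt(6)/4.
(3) The observable YX averages to sqrt(6)/8.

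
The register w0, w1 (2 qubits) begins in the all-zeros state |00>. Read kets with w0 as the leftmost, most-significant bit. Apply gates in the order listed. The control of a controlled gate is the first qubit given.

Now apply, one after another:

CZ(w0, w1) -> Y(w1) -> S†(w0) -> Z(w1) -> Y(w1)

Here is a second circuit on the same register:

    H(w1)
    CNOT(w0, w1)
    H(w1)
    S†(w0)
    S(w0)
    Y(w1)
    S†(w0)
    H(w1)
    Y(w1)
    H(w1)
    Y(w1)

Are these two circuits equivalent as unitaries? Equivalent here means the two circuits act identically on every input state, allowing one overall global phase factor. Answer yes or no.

No — the two circuits implement different unitaries, even allowing a global phase.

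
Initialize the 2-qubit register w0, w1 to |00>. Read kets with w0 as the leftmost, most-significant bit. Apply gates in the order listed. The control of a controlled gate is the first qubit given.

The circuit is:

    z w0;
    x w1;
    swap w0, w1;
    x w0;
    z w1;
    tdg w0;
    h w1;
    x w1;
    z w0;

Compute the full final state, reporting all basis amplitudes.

After the circuit, the state carries amplitude sqrt(2)/2 on |00>, sqrt(2)/2 on |01>, 0 on |10>, 0 on |11>.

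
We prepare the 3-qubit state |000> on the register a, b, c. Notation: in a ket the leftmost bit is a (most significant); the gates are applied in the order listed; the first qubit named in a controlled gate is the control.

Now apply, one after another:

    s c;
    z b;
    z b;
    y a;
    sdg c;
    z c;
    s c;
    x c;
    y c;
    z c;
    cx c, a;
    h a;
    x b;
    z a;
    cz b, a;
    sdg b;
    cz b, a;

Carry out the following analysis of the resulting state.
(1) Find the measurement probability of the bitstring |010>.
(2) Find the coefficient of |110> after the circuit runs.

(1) The probability of measuring |010> is 1/2.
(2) The amplitude on |110> is -sqrt(2)*I/2.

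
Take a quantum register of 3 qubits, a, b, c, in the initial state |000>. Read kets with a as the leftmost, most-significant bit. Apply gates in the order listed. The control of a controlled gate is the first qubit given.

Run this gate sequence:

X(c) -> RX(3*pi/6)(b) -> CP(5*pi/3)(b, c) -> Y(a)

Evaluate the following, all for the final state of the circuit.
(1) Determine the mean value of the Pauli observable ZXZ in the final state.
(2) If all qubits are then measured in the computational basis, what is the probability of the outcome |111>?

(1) The observable ZXZ averages to -sqrt(3)/2.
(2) A full measurement returns |111> with probability 1/2.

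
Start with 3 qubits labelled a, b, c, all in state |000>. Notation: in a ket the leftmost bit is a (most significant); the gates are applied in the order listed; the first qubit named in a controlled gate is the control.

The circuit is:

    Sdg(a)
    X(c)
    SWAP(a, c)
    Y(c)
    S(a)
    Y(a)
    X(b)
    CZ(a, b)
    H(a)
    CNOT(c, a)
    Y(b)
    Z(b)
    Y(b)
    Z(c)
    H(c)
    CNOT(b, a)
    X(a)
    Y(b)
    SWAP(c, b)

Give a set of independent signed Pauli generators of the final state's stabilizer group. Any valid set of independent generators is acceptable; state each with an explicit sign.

The stabilizer group can be generated by +XII, -IXI, +IIZ, among other valid generating sets.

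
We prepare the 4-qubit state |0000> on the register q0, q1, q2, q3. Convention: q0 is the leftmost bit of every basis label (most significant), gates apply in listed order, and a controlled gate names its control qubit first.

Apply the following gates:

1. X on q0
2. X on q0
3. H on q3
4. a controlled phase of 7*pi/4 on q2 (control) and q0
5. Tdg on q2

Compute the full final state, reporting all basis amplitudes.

The resulting statevector has amplitude sqrt(2)/2 on |0000>, sqrt(2)/2 on |0001>, and 0 on every other basis state. Key observation: the block from step 1 through step 2 cancels to the identity and can be dropped.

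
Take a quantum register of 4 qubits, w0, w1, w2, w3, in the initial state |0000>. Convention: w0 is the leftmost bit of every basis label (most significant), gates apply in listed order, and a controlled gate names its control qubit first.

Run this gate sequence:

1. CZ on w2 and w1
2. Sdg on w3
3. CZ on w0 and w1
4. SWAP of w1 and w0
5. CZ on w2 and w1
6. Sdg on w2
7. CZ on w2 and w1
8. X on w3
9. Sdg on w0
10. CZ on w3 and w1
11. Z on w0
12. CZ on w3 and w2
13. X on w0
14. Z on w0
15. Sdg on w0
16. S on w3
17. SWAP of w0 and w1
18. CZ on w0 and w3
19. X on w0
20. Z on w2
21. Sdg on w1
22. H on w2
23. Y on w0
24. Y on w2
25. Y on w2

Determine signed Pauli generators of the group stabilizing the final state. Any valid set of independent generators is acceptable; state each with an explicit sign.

One valid set of independent stabilizer generators is +IIXI, +ZIII, -IZII, -IIIZ (any independent generating set of the same group is equally correct).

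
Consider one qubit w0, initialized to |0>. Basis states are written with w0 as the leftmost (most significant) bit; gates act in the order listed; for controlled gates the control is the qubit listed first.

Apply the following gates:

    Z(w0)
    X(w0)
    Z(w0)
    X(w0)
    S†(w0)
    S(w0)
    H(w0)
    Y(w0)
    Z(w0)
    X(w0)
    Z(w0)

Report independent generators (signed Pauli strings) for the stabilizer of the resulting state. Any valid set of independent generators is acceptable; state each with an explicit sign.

The final state is stabilized by the group generated by -X; other independent generating sets are equally valid.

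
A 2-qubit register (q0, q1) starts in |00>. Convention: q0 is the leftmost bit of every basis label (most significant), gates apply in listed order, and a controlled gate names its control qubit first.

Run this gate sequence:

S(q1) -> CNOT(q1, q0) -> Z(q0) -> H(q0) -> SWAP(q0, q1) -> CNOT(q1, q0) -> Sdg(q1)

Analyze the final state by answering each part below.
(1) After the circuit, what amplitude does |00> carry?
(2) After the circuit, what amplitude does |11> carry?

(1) The amplitude on |00> is sqrt(2)/2.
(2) The final state's coefficient on |11> equals -sqrt(2)*I/2.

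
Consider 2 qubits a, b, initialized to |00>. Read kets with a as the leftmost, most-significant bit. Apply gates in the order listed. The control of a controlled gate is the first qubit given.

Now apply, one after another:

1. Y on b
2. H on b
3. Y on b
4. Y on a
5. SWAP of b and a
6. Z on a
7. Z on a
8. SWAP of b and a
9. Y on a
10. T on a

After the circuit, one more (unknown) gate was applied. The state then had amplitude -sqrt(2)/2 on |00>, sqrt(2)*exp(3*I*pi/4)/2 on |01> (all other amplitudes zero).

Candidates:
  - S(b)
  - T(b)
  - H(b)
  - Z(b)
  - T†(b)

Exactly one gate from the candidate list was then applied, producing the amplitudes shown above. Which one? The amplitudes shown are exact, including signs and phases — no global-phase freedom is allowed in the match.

It was T†(b) that produced the state shown.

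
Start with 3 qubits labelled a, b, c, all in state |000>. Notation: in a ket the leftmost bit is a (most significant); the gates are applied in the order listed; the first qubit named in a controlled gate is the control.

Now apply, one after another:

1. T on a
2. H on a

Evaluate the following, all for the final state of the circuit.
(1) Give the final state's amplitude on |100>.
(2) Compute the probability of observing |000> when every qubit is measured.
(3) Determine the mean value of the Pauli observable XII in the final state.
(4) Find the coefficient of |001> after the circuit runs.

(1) |100> carries amplitude sqrt(2)/2 in the final state.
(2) The probability of measuring |000> is 1/2.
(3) In the final state, XII has expectation 1.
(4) The amplitude on |001> is 0.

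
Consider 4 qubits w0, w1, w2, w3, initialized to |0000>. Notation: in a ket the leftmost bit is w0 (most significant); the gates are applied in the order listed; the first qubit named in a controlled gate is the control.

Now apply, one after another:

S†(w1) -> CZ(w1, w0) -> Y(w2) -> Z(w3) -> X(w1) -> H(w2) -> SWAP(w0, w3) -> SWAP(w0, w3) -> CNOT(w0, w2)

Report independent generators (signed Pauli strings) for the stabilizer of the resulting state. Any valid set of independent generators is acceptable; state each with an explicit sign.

The stabilizer group can be generated by -IIXI, +ZIII, -IZII, +IIIZ, among other valid generating sets. Key observation: the block from step 7 through step 8 cancels to the identity and can be dropped.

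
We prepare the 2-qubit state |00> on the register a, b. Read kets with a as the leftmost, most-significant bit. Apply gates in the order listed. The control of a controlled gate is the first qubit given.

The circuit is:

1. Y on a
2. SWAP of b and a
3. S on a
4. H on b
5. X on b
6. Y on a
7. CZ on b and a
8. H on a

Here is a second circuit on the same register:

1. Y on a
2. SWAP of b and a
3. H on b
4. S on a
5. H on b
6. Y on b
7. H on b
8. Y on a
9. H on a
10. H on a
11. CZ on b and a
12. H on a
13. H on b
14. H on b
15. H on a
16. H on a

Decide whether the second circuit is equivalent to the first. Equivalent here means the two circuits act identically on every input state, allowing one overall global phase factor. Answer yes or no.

No: there is an input state on which the two circuits produce genuinely different outputs (not merely differing by a phase).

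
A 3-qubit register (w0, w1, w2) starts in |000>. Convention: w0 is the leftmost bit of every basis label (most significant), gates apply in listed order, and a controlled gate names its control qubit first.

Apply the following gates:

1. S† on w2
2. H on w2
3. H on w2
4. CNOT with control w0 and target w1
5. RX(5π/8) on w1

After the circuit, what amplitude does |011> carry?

|011> carries amplitude 0 in the final state. Key observation: gates 2-3 undo each other exactly, leaving only the rest of the circuit to track.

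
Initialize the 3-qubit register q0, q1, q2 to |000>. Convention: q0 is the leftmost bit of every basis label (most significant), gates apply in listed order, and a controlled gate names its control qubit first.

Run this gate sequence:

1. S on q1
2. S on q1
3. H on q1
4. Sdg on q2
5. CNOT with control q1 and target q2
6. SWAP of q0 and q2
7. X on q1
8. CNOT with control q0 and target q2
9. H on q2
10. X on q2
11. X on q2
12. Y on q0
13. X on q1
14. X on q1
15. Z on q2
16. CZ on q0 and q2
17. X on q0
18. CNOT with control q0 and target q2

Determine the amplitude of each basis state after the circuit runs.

The final amplitudes are 0 on |000>, 0 on |001>, I/2 on |010>, I/2 on |011>, -I/2 on |100>, -I/2 on |101>, 0 on |110>, 0 on |111>. Key observation: gates 10-11 undo each other exactly, leaving only the rest of the circuit to track.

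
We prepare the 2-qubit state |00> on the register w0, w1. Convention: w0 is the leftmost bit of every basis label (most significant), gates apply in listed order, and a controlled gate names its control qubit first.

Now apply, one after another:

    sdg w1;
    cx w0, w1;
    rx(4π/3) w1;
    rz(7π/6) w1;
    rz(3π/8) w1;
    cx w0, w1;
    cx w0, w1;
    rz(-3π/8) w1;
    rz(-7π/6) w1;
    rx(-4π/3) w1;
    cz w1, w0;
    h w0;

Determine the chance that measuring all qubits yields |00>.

Outcome |00> occurs with probability 1/2. Key observation: gates 3-10 undo each other exactly, leaving only the rest of the circuit to track.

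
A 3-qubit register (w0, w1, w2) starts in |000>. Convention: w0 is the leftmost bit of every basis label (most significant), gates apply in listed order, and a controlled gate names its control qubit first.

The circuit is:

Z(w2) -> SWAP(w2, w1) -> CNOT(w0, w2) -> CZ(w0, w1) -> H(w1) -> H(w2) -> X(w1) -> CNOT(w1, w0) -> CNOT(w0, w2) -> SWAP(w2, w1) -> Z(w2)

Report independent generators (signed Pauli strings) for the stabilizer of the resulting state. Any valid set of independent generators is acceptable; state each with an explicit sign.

One valid set of independent stabilizer generators is -XIX, +IXI, +ZIZ (any independent generating set of the same group is equally correct).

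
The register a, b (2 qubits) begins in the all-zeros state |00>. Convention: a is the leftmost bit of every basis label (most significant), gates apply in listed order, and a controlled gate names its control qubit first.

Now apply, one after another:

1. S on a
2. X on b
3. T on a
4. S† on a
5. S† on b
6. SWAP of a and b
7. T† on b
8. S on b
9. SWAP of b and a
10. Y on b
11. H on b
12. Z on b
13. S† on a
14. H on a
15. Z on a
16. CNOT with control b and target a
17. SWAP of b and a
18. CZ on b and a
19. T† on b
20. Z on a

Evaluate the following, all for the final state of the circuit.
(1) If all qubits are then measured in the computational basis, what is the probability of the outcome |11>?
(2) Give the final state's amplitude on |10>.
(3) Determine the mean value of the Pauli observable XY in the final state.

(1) Outcome |11> occurs with probability 1/4.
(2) The amplitude on |10> is 1/2.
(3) The expectation value of XY is 0.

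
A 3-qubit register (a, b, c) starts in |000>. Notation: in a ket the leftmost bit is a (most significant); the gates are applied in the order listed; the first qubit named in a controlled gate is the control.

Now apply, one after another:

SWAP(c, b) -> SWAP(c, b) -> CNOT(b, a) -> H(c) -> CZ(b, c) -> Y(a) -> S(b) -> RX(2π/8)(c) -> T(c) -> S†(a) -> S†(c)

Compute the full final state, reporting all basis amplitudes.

The resulting statevector has amplitude sqrt(2)*sqrt(sqrt(2) + 2)/4 - sqrt(2)*I*sqrt(2 - sqrt(2))/4 on |100>, -sqrt(2)*sqrt(sqrt(2) + 2)*exp(3*I*pi/4)/4 - sqrt(2)*sqrt(2 - sqrt(2))*exp(I*pi/4)/4 on |101>, and 0 on every other basis state.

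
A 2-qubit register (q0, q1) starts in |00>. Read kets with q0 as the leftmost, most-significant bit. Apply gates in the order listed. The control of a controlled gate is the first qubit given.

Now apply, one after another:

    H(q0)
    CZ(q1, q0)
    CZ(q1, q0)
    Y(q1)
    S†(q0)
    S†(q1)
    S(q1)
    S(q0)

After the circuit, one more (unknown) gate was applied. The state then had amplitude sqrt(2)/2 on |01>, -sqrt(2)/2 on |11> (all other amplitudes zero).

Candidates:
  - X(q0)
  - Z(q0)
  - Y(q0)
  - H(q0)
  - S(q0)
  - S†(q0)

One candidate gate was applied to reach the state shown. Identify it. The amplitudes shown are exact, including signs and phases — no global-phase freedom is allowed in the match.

The applied gate was Y(q0). Key observation: gates 5-8 undo each other exactly, leaving only the rest of the circuit to track.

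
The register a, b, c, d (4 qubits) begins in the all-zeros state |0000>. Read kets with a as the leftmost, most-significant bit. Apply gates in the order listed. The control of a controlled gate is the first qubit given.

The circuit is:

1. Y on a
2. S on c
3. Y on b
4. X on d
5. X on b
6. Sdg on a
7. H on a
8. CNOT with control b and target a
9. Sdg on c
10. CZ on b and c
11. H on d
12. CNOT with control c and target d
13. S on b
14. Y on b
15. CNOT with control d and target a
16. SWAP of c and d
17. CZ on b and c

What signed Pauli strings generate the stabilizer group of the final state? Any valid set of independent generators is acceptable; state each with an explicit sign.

One valid set of independent stabilizer generators is -XIII, -IIXI, -IZII, +IIIZ (any independent generating set of the same group is equally correct).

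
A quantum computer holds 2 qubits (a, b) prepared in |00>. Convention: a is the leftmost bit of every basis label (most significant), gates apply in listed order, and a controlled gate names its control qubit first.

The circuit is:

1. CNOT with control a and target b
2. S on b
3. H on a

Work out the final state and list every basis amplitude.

The resulting statevector has amplitude sqrt(2)/2 on |00>, 0 on |01>, sqrt(2)/2 on |10>, 0 on |11>.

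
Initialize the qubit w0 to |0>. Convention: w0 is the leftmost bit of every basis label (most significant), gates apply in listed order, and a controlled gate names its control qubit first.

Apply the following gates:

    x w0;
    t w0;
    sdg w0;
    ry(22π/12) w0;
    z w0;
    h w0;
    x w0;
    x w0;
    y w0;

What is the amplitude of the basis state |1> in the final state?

The amplitude on |1> is exp(I*pi/4)/2.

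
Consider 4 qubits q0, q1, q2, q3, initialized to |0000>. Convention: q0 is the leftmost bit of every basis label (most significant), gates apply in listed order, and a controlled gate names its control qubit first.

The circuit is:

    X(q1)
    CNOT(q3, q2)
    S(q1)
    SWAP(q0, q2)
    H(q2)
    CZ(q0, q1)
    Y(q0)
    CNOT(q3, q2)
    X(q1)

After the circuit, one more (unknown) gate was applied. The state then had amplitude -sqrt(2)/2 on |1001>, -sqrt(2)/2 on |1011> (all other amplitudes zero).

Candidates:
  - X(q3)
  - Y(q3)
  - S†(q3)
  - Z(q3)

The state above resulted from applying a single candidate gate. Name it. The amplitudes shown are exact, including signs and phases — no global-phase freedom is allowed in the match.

The applied gate was X(q3).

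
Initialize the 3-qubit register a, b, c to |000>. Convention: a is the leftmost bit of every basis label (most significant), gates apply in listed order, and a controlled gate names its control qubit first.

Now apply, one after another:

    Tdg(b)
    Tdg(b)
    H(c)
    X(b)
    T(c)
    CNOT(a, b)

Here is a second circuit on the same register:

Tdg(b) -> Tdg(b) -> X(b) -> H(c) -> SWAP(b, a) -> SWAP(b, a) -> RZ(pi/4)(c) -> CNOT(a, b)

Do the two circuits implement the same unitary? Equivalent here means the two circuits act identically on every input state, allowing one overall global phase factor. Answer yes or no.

Yes, they are equivalent — the unitaries differ by at most a global phase.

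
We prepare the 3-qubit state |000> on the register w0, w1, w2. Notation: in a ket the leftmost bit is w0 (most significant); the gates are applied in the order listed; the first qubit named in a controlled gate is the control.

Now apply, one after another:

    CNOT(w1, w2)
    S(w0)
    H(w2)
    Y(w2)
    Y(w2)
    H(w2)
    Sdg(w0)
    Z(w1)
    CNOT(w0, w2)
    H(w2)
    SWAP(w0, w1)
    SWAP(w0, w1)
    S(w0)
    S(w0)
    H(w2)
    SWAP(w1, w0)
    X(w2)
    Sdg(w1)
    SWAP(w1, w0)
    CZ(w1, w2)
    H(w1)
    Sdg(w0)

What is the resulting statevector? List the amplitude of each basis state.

The final amplitudes are sqrt(2)/2 on |001>, sqrt(2)/2 on |011>, and 0 on every other basis state. Key observation: the block from step 2 through step 7 cancels to the identity and can be dropped.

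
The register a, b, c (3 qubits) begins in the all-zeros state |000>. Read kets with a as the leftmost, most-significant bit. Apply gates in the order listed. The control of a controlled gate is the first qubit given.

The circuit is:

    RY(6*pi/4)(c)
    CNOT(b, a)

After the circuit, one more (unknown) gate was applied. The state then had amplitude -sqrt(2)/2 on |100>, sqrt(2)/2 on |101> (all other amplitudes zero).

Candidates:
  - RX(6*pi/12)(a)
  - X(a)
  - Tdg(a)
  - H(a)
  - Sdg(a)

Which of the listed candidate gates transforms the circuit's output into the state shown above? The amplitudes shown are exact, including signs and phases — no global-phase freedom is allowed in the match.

It was X(a) that produced the state shown.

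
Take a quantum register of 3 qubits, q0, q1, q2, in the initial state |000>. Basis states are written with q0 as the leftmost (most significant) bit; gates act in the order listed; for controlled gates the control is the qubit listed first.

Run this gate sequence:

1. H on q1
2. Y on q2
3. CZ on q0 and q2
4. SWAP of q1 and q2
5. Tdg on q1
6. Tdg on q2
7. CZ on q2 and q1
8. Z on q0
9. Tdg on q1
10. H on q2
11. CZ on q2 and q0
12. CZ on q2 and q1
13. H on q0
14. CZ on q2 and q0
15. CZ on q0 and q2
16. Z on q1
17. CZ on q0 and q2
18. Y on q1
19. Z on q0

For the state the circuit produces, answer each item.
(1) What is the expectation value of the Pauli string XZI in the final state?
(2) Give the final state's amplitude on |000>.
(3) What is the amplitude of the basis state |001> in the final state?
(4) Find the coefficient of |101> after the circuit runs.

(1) The observable XZI averages to sqrt(2)/2.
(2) The final state's coefficient on |000> equals sqrt(2)*(-exp(I*pi/4) + I)/4.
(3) The final state's coefficient on |001> equals sqrt(2)*(-I - exp(I*pi/4))/4.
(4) The final state's coefficient on |101> equals sqrt(2)*(-I - exp(I*pi/4))/4.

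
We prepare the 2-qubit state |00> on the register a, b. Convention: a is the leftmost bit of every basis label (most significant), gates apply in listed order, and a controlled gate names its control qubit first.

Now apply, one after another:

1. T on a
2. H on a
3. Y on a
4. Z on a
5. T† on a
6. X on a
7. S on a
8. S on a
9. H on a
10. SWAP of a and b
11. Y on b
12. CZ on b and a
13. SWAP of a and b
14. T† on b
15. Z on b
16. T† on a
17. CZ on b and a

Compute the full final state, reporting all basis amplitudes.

The resulting statevector has amplitude -1/2 + exp(3*I*pi/4)/2 on |00>, 0 on |01>, -I/2 + exp(3*I*pi/4)/2 on |10>, 0 on |11>.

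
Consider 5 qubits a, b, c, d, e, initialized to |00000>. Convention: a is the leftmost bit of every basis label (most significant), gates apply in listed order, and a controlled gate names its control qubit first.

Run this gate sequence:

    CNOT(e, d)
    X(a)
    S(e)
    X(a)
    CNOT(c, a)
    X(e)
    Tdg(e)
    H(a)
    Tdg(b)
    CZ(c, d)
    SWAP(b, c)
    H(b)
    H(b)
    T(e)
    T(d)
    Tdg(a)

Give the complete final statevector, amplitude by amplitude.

After the circuit, the state carries amplitude sqrt(2)/2 on |00001>, -sqrt(2)*exp(3*I*pi/4)/2 on |10001>, and 0 on every other basis state.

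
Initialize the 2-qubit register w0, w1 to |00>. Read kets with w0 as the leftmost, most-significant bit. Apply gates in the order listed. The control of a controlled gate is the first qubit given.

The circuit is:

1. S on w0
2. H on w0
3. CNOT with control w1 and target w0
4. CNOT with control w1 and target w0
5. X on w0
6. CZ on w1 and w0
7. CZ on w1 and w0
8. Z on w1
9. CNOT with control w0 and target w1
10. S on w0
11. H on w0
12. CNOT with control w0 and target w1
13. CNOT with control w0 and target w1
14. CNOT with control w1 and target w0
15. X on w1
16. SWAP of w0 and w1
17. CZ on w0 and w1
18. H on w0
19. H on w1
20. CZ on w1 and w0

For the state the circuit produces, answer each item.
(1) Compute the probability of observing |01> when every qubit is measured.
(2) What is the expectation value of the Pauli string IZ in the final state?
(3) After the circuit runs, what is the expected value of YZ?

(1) A full measurement returns |01> with probability 1/2. Key observation: steps 3-4 multiply out to the identity, so the circuit reduces to the remaining gates.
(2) The expectation value of IZ is -1.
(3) The expectation value of YZ is -1.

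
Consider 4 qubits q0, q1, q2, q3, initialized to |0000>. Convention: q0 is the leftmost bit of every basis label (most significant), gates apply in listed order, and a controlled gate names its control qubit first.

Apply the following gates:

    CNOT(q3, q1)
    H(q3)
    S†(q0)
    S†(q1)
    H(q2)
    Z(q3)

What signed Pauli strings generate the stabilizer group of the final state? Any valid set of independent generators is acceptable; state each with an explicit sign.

The final state is stabilized by the group generated by +IIXI, -IIIX, +ZIII, +IZII; other independent generating sets are equally valid.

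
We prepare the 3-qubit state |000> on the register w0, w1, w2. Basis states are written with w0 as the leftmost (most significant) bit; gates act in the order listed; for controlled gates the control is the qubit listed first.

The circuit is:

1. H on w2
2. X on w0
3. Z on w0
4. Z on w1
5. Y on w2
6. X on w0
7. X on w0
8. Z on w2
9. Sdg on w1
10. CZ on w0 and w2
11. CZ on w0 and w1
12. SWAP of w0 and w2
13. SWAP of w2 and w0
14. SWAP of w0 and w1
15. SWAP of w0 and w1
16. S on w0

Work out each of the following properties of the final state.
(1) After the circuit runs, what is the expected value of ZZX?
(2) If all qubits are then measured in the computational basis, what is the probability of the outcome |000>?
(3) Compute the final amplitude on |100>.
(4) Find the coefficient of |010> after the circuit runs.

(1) In the final state, ZZX has expectation 1. Key observation: gates 6-7 undo each other exactly, leaving only the rest of the circuit to track.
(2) Outcome |000> occurs with probability 0.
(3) The final state's coefficient on |100> equals -sqrt(2)/2.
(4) The final state's coefficient on |010> equals 0.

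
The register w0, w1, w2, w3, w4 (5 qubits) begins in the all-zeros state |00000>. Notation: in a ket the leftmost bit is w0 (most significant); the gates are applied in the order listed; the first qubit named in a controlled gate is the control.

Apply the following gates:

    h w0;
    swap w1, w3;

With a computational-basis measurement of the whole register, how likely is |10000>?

The probability of measuring |10000> is 1/2.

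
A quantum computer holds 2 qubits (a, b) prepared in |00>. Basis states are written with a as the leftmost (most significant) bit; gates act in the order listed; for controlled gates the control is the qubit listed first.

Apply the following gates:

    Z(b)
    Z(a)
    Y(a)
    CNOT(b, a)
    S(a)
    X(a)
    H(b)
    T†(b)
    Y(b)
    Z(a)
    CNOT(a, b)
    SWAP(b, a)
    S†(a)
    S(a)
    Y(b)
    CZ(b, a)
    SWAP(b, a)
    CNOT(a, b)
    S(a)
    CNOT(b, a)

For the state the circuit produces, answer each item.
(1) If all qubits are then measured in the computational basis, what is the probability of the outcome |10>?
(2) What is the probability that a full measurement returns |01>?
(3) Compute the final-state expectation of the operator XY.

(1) The probability of measuring |10> is 1/2.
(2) A full measurement returns |01> with probability 1/2.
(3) The expectation value of XY is -sqrt(2)/2.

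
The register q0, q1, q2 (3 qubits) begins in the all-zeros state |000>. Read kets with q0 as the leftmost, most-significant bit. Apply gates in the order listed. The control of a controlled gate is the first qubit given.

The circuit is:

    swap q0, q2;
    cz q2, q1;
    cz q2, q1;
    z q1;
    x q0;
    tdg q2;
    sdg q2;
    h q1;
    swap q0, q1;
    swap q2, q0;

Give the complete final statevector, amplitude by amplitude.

The final amplitudes are sqrt(2)/2 on |010>, sqrt(2)/2 on |011>, and 0 on every other basis state.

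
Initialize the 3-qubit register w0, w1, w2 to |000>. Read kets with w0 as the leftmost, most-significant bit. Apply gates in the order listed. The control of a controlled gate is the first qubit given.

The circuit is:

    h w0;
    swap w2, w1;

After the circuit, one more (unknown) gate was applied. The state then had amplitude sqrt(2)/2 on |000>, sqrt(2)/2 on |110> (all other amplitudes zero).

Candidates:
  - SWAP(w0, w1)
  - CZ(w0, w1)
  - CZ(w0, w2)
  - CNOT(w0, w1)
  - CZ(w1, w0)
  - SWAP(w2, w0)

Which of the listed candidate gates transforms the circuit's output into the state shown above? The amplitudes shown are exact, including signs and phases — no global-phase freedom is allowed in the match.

It was CNOT(w0, w1) that produced the state shown.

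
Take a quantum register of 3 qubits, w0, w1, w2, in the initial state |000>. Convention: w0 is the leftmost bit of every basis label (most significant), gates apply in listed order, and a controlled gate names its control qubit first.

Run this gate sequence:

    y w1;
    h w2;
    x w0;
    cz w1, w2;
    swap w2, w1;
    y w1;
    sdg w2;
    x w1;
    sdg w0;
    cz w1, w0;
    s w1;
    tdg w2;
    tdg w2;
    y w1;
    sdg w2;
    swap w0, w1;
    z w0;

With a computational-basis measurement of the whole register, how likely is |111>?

A full measurement returns |111> with probability 1/2.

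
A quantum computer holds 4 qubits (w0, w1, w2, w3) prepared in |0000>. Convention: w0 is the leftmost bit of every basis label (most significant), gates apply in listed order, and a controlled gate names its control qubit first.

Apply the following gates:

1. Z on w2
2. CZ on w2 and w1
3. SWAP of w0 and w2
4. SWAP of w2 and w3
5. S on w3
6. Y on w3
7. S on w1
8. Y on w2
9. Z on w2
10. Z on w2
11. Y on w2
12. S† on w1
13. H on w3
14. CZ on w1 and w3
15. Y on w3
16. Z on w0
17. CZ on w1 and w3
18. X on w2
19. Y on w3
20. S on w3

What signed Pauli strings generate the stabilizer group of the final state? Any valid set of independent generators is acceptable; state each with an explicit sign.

The final state is stabilized by the group generated by -IIIY, +ZIII, +IZII, -IIZI; other independent generating sets are equally valid.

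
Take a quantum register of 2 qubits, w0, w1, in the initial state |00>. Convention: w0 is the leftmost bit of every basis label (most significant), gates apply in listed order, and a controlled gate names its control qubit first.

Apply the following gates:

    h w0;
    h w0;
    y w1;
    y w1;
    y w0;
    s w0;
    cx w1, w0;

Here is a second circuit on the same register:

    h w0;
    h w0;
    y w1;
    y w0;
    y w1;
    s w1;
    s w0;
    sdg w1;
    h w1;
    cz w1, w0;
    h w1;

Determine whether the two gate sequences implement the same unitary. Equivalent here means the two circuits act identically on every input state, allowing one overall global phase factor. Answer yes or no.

No: there is an input state on which the two circuits produce genuinely different outputs (not merely differing by a phase).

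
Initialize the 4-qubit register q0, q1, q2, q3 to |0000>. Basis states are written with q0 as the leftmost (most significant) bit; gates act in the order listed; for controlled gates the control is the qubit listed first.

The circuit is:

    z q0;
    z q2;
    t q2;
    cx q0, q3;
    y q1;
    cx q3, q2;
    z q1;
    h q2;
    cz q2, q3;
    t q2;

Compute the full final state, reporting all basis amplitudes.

The resulting statevector has amplitude -sqrt(2)*I/2 on |0100>, -sqrt(2)*exp(3*I*pi/4)/2 on |0110>, and 0 on every other basis state.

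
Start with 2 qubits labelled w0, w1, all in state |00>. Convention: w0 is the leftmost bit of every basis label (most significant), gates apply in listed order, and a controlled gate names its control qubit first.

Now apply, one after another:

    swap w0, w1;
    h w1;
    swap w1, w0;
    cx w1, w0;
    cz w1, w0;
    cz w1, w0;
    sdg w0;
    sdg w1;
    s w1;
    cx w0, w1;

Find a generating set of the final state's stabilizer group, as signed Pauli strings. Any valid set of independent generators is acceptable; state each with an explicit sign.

The final state is stabilized by the group generated by -XY, +ZZ; other independent generating sets are equally valid.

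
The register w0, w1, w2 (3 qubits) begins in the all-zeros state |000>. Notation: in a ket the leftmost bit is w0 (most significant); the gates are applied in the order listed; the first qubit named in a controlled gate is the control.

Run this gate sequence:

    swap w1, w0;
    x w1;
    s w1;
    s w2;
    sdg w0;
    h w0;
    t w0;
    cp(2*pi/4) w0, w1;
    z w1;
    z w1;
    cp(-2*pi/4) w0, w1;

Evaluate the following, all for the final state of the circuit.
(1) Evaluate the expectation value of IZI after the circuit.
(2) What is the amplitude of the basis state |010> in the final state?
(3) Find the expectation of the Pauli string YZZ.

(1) The observable IZI averages to -1. Key observation: gates 8-11 undo each other exactly, leaving only the rest of the circuit to track.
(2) The final state's coefficient on |010> equals sqrt(2)*I/2.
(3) The expectation value of YZZ is -sqrt(2)/2.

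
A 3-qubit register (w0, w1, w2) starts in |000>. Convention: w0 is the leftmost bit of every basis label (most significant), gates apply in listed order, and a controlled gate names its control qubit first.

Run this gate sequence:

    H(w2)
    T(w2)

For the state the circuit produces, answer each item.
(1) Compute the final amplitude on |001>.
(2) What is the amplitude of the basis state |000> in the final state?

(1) The amplitude on |001> is sqrt(2)*exp(I*pi/4)/2.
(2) |000> carries amplitude sqrt(2)/2 in the final state.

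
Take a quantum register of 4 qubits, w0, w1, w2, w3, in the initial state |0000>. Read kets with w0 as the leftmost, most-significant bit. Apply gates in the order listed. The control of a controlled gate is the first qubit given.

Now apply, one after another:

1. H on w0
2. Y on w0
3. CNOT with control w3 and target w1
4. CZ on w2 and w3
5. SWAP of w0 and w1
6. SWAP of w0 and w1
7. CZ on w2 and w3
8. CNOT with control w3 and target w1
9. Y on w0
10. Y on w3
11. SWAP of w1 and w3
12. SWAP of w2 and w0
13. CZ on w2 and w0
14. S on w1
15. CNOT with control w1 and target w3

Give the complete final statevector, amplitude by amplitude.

The final amplitudes are -sqrt(2)/2 on |0101>, -sqrt(2)/2 on |0111>, and 0 on every other basis state.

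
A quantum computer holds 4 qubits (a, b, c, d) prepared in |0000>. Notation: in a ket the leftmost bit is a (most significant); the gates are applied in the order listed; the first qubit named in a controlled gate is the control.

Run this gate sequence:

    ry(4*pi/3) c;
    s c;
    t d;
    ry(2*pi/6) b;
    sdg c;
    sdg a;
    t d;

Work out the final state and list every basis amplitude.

After the circuit, the state carries amplitude -sqrt(3)/4 on |0000>, 3/4 on |0010>, -1/4 on |0100>, sqrt(3)/4 on |0110>, and 0 on every other basis state.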